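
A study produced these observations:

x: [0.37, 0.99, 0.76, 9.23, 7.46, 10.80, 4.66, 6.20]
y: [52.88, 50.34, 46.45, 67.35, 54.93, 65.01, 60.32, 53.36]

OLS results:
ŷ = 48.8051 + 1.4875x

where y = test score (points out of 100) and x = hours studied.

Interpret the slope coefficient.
An increase of one hour in study time is associated with a 1.4875 points increase in predicted test score.

The slope coefficient β₁ = 1.4875 represents the marginal effect of study time on test score.

Interpretation:
- Study time up by 1 hour → predicted test score increases by 1.4875 points
- This is a linear approximation: the same per-unit change is assumed across the whole observed x range
- The sign (+) gives the direction; the magnitude 1.4875 gives the size of the effect per hour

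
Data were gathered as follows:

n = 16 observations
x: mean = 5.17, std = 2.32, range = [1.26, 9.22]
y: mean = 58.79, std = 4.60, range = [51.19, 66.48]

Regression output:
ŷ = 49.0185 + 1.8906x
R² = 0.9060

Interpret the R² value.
About 90.60% of the variability in y is accounted for by the regression on x (R² = 0.9060) — a strong linear fit.

The coefficient of determination R² is the fraction of the total variation in y that the fitted line accounts for.

Here R² = 0.9060:
- Explained: 90.60% of the variation in y
- Unexplained (residual): 100% − 90.60% = 9.40%
- Rule of thumb (below 0.3 weak; 0.3 to below 0.7 moderate; 0.7 and above strong) → strong

Equivalently, for simple linear regression R² = r², so |r| = √0.9060 ≈ 0.9518.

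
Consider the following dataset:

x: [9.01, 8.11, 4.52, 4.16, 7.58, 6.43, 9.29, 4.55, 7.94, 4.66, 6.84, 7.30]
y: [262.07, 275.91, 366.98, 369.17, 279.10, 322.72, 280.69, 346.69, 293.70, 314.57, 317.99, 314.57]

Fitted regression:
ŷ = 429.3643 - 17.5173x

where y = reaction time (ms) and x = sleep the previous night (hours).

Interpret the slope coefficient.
An increase of one hour in sleep is associated with a 17.5173 ms decrease in predicted reaction time.

The slope β₁ = -17.5173 gives the rate at which the fitted reaction time changes with sleep.

Interpretation:
- Sleep up by 1 hour → predicted reaction time decreases by 17.5173 ms
- This is a linear approximation: the same per-unit change is assumed across the whole observed x range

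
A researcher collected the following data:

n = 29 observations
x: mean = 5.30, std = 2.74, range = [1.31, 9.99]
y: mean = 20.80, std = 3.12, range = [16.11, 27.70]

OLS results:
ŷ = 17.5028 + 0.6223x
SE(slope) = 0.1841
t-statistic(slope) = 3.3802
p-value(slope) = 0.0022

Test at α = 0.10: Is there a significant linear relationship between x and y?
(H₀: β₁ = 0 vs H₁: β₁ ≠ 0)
Reject H₀: p-value = 0.0022 < α = 0.10. The linear relationship is significant at the 10% level.

Hypothesis test for the slope coefficient:

H₀: β₁ = 0 (no linear relationship)
H₁: β₁ ≠ 0 (linear relationship exists)

Test statistic: t = β̂₁ / SE(β̂₁) = 0.6223 / 0.1841 = 3.3802

With df = 27, the two-sided p-value for |t| = 3.3802 is 0.0022.

Decision rule: reject H₀ if p-value < α.
p-value = 0.0022 < α = 0.10 → reject H₀.

At α = 0.10 the data do provide convincing evidence of a nonzero slope.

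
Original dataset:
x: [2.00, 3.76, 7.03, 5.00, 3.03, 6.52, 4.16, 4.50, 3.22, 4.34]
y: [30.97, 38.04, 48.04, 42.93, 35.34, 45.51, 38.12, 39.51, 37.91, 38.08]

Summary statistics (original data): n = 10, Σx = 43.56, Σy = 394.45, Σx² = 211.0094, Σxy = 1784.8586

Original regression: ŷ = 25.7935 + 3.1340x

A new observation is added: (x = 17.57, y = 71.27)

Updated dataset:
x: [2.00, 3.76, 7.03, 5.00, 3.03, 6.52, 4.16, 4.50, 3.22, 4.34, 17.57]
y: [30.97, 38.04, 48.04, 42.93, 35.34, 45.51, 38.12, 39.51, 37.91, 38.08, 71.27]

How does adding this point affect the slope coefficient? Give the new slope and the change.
Adding the point moves β₁ from 3.1340 to 2.4941, i.e. it decreases by 0.6399 (-20.4%).

x = 17.57 lies well outside the original x-range [2.00, 7.03] (x̄ ≈ 4.36), so this observation has high leverage and can move the slope substantially.

Step 1: Update the sums with the new point (n goes from 10 to 11)
Σx  = 43.56 + 17.57 = 61.13
Σy  = 394.45 + 71.27 = 465.72
Σx² = 211.0094 + 17.57² = 211.0094 + 308.7049 = 519.7143
Σxy = 1784.8586 + 17.57×71.27 = 1784.8586 + 1252.2139 = 3037.0725

Step 2: Recompute the slope with b₁ = (nΣxy − ΣxΣy) / (nΣx² − (Σx)²)
Numerator   = 11×3037.0725 − 61.13×465.72 = 33407.7975 − 28469.4636 = 4938.3339
Denominator = 11×519.7143 − 61.13² = 5716.8573 − 3736.8769 = 1979.9804
b₁(new) = 4938.3339 / 1979.9804 = 2.4941

(Same formula on the original sums: (10×1784.8586 − 43.56×394.45) / (10×211.0094 − 43.56²) = 666.3440 / 212.6204 = 3.1340, matching the given fit.)

Step 3: Change in slope
Δβ₁ = 2.4941 − 3.1340 = -0.6399
Relative change = -0.6399 / 3.1340 × 100% = -20.4%
→ the slope decreases when the point is added.

A high-leverage point only changes the slope if it is off the original line; here y = 71.27 is below the original trend, so the slope decreases.
In practice: examine leverage (hᵢ) and Cook's distance rather than deleting it automatically.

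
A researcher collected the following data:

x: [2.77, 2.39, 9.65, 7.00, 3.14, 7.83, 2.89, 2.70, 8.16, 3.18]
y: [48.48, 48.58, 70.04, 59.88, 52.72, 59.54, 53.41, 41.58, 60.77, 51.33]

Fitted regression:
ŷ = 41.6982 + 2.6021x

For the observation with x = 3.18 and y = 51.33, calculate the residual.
Residual = 1.3571

The residual is the difference between the actual value and the predicted value:

Residual = y - ŷ

Step 1: Calculate predicted value
ŷ = 41.6982 + 2.6021 × 3.18
ŷ = 49.9729

Step 2: Calculate residual
Residual = 51.33 - 49.9729
Residual = 1.3571

Interpretation: the model underestimates the actual value by 1.3571 at this point (positive residual → observation lies above the fitted line).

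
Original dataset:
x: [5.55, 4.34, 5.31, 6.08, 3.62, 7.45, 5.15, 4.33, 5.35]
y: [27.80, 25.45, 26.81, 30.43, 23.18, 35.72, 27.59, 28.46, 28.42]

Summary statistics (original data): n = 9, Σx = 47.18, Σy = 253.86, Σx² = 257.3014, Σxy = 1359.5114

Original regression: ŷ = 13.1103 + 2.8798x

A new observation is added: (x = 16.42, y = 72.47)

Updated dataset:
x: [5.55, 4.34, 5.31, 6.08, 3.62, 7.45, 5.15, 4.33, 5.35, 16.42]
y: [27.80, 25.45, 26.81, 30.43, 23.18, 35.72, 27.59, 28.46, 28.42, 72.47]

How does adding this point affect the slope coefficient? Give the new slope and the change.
New slope β₁ = 3.8719 versus 2.8798 before: a change of +0.9921 (+34.5%).

x = 16.42 lies well outside the original x-range [3.62, 7.45] (x̄ ≈ 5.24), so this observation has high leverage and can move the slope substantially.

Step 1: Update the sums with the new point (n goes from 9 to 10)
Σx  = 47.18 + 16.42 = 63.60
Σy  = 253.86 + 72.47 = 326.33
Σx² = 257.3014 + 16.42² = 257.3014 + 269.6164 = 526.9178
Σxy = 1359.5114 + 16.42×72.47 = 1359.5114 + 1189.9574 = 2549.4688

Step 2: Recompute the slope with b₁ = (nΣxy − ΣxΣy) / (nΣx² − (Σx)²)
Numerator   = 10×2549.4688 − 63.60×326.33 = 25494.6880 − 20754.5880 = 4740.1000
Denominator = 10×526.9178 − 63.60² = 5269.1780 − 4044.9600 = 1224.2180
b₁(new) = 4740.1000 / 1224.2180 = 3.8719

(Same formula on the original sums: (9×1359.5114 − 47.18×253.86) / (9×257.3014 − 47.18²) = 258.4878 / 89.7602 = 2.8798, matching the given fit.)

Step 3: Change in slope
Δβ₁ = 3.8719 − 2.8798 = +0.9921
Relative change = +0.9921 / 2.8798 × 100% = +34.5%
→ the slope increases when the point is added.

A high-leverage point only changes the slope if it is off the original line; here y = 72.47 is above the original trend, so the slope increases.
In practice: investigate whether it comes from the same population as the rest of the sample; refit with and without it and report both if conclusions differ.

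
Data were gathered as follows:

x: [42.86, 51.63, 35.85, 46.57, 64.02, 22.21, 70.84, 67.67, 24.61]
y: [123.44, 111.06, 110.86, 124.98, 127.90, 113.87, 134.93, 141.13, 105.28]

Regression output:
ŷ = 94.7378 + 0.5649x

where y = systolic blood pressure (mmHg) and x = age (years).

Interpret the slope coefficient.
For each additional year of age, predicted blood pressure increases by approximately 0.5649 mmHg.

The slope coefficient β₁ = 0.5649 represents the marginal effect of age on blood pressure.

Interpretation:
- Age up by 1 year → predicted blood pressure increases by 0.5649 mmHg
- This is a linear approximation: the same per-unit change is assumed across the whole observed x range

The intercept β₀ = 94.7378 is the predicted blood pressure when age = 0; since the smallest observed x is 22.21, this is an extrapolation and mainly anchors the line.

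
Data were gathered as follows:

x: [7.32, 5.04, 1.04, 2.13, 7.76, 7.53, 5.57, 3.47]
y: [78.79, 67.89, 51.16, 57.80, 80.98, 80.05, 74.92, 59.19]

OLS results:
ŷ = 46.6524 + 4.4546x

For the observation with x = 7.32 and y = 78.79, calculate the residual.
Residual = -0.4701

The residual is the difference between the actual value and the predicted value:

Residual = y - ŷ

Step 1: Calculate predicted value
ŷ = 46.6524 + 4.4546 × 7.32
ŷ = 79.2601

Step 2: Calculate residual
Residual = 78.79 - 79.2601
Residual = -0.4701

Interpretation: the model overestimates the actual value by 0.4701 at this point (negative residual → observation lies below the fitted line).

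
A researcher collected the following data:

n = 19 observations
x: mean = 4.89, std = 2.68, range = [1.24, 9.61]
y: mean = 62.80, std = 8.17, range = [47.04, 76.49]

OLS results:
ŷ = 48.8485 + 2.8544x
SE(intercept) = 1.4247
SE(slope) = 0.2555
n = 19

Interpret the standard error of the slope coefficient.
SE(slope) = 0.2555 measures the uncertainty in the estimated slope. The coefficient is estimated precisely (SE/|β̂₁| = 9.0%).

SE(β̂₁) = s / √Sxx, where s is the residual standard deviation and Sxx = Σ(x − x̄)². It is the yardstick for how far β̂₁ = 2.8544 could plausibly be from the true slope.

Relative precision:
- SE / |β̂₁| = 0.2555 / 2.8544 = 9.0%
- Rule of thumb (under 20%: precise; 20% to under 50%: moderately precise; 50% or more: imprecise) → precise

Link to the t-test: t = β̂₁ / SE(β̂₁) = 2.8544 / 0.2555 = 11.1718, the statistic for H₀: β₁ = 0.

What drives SE(β̂₁): larger n (here n = 19) → smaller SE; wider spread of x values → smaller SE; more residual scatter → larger SE.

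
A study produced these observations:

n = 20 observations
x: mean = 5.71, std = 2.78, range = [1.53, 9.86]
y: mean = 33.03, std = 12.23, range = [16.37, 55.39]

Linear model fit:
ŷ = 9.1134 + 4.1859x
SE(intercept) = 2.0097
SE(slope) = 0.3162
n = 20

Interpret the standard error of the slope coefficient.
The slope 4.1859 is pinned down to within about ±0.3162 (one SE) by these data — relative uncertainty 7.6%, i.e. precise.

SE(β̂₁) = s / √Sxx, where s is the residual standard deviation and Sxx = Σ(x − x̄)². It is the yardstick for how far β̂₁ = 4.1859 could plausibly be from the true slope.

Relative precision:
- SE / |β̂₁| = 0.3162 / 4.1859 = 7.6%
- Rule of thumb (under 20%: precise; 20% to under 50%: moderately precise; 50% or more: imprecise) → precise

Link to the t-test: t = β̂₁ / SE(β̂₁) = 4.1859 / 0.3162 = 13.2381, the statistic for H₀: β₁ = 0.

What drives SE(β̂₁): wider spread of x values → smaller SE; more residual scatter → larger SE.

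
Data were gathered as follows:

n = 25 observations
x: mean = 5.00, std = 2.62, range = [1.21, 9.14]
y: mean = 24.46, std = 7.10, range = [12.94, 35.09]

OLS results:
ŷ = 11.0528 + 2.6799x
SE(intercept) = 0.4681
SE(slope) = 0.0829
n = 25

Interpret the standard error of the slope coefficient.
The slope 2.6799 is pinned down to within about ±0.0829 (one SE) by these data — relative uncertainty 3.1%, i.e. precise.

What SE measures:
- The standard error quantifies the sampling variability of the coefficient estimate
- It is the estimated standard deviation of β̂₁ across hypothetical repeated samples of the same size
- Smaller SE → more precise estimate

Relative precision:
- SE / |β̂₁| = 0.0829 / 2.6799 = 3.1%
- Rule of thumb (under 20%: precise; 20% to under 50%: moderately precise; 50% or more: imprecise) → precise

Link to interval estimation: a confidence interval for β₁ is β̂₁ ± t* × 0.0829, so SE sets the half-width per unit of t*.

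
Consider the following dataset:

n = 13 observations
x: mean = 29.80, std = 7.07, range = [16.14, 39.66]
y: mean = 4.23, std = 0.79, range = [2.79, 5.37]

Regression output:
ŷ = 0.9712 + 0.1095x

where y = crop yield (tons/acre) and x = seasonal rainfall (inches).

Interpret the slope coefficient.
On average, crop yield is about 0.1095 tons/acre higher for every extra inch of rainfall.

The slope coefficient β₁ = 0.1095 represents the marginal effect of rainfall on crop yield.

Interpretation:
- Rainfall up by 1 inch → predicted crop yield increases by 0.1095 tons/acre
- This is a linear approximation: the same per-unit change is assumed across the whole observed x range

(β₀ = 0.9712 is the fitted value at x = 0 and is not part of the slope interpretation.)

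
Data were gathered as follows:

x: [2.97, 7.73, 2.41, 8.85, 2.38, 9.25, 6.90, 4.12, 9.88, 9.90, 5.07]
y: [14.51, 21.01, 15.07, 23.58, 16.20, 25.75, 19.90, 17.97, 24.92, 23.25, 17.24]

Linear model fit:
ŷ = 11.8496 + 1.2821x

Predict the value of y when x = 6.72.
ŷ = 20.4653

To predict y for x = 6.72, substitute into the regression equation:

ŷ = 11.8496 + 1.2821 × 6.72
ŷ = 11.8496 + 8.6157
ŷ = 20.4653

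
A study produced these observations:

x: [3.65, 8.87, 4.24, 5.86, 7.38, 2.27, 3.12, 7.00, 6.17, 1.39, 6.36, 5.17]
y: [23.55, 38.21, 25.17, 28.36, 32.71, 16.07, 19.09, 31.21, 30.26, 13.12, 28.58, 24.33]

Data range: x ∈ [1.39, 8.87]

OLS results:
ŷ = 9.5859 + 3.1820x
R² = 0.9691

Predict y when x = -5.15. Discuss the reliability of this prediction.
ŷ = -6.8014 (extrapolation — x = -5.15 lies outside [1.39, 8.87], so reliability is low).

Prediction calculation:
ŷ = 9.5859 + 3.1820 × (-5.15)
ŷ = -6.8014

Reliability:
- Data range: x ∈ [1.39, 8.87]
- Prediction point: x = -5.15 is 6.54 units below the observed range → this is EXTRAPOLATION, not interpolation

Why that matters here:
- The standard error of prediction grows with (x − x̄)², and x = -5.15 is far from x̄ = 5.12
- The linear relationship may not hold outside the observed range
- R² describes fit only over the sampled x values; it says nothing about behaviour beyond them

Report the number if required, but flag clearly that it is an extrapolation.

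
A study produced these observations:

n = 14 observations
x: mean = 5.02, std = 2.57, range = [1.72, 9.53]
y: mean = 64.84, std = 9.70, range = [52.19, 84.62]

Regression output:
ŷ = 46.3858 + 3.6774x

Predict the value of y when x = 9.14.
ŷ = 79.9972

Plug x = 9.14 into the fitted line:

ŷ = 46.3858 + 3.6774 × 9.14
ŷ = 46.3858 + 33.6114
ŷ = 79.9972

This is a point prediction; actual observations scatter around it by roughly the residual standard deviation.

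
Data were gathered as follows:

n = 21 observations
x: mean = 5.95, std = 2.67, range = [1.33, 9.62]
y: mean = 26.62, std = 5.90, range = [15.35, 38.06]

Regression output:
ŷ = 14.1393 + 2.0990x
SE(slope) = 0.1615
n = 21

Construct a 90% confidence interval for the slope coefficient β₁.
The 90% CI for β₁ is (1.8198, 2.3782)

Confidence interval for the slope:

The 90% CI for β₁ is: β̂₁ ± t*(α/2, n-2) × SE(β̂₁)

Step 1: Find critical t-value
- Confidence level = 0.9
- Degrees of freedom = n - 2 = 21 - 2 = 19
- t*(α/2, 19) = 1.7291

Step 2: Calculate margin of error
Margin = 1.7291 × 0.1615 = 0.2792

Step 3: Construct interval
CI = 2.0990 ± 0.2792
CI = (1.8198, 2.3782)

Interpretation: We are 90% confident that the true slope β₁ lies between 1.8198 and 2.3782.
Since 0 is outside the interval, a two-sided test at α = 0.10 would reject H₀: β₁ = 0.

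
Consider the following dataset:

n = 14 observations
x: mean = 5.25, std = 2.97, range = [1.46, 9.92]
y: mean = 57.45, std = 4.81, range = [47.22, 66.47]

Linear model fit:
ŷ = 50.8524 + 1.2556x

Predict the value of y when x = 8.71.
ŷ = 61.7887

x = 8.71 lies inside the observed range [1.46, 9.92], so the fitted equation applies directly:

ŷ = 50.8524 + 1.2556 × 8.71
ŷ = 50.8524 + 10.9363
ŷ = 61.7887

This is the fitted mean response at that x — an individual observation would come with a wider prediction interval.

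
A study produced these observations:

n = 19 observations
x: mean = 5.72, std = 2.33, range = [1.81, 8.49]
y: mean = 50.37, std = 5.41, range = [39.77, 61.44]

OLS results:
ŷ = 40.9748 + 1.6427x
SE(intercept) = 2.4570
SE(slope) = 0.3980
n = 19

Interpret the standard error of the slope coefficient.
The slope 1.6427 is pinned down to within about ±0.3980 (one SE) by these data — relative uncertainty 24.2%, i.e. moderately precise.

SE(β̂₁) = s / √Sxx, where s is the residual standard deviation and Sxx = Σ(x − x̄)². It is the yardstick for how far β̂₁ = 1.6427 could plausibly be from the true slope.

Relative precision:
- SE / |β̂₁| = 0.3980 / 1.6427 = 24.2%
- Rule of thumb (under 20%: precise; 20% to under 50%: moderately precise; 50% or more: imprecise) → moderately precise

Rough 95% range (±2 SE): 1.6427 ± 0.7960 → (0.8467, 2.4387).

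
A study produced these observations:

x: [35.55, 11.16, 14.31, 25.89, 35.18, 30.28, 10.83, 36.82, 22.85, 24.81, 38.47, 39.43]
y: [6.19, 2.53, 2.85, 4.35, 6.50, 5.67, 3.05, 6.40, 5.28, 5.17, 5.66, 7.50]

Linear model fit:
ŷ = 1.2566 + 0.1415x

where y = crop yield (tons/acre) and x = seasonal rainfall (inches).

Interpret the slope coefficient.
On average, crop yield is about 0.1415 tons/acre higher for every extra inch of rainfall.

The slope β₁ = 0.1415 gives the rate at which the fitted crop yield changes with rainfall.

Interpretation:
- Rainfall up by 1 inch → predicted crop yield increases by 0.1415 tons/acre
- The effect is assumed constant over the observed range of x (linearity)

The intercept β₀ = 1.2566 is the predicted crop yield when rainfall = 0; since the smallest observed x is 10.83, this is an extrapolation and mainly anchors the line.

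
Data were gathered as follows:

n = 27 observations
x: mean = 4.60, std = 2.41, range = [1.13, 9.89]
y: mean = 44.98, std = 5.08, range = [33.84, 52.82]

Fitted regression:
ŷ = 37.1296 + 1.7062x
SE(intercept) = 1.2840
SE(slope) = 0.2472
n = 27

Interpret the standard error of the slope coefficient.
SE(β̂₁) = 0.2472 is the estimated standard deviation of the slope estimate across repeated samples; relative to β̂₁ = 1.7062 that is 14.5%, a precise estimate.

What SE measures:
- The standard error quantifies the sampling variability of the coefficient estimate
- It is the estimated standard deviation of β̂₁ across hypothetical repeated samples of the same size
- Smaller SE → more precise estimate

Relative precision:
- SE / |β̂₁| = 0.2472 / 1.7062 = 14.5%
- Rule of thumb (under 20%: precise; 20% to under 50%: moderately precise; 50% or more: imprecise) → precise

Link to interval estimation: a confidence interval for β₁ is β̂₁ ± t* × 0.2472, so SE sets the half-width per unit of t*.

What drives SE(β̂₁): wider spread of x values → smaller SE; larger n (here n = 27) → smaller SE; more residual scatter → larger SE.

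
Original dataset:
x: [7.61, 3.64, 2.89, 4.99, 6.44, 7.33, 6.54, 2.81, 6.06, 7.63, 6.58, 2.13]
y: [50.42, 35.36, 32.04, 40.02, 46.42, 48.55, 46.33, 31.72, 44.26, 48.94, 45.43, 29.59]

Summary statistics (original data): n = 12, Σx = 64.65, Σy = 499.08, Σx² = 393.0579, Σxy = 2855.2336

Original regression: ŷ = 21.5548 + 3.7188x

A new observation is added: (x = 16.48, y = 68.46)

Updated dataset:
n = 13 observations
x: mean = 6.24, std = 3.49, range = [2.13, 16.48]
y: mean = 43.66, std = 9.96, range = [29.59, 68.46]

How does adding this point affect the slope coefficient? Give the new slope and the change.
The slope changes from 3.7188 to 2.7888 (change of -0.9300, or -25.0%).

The new point has HIGH LEVERAGE: x = 16.48 is far from the original mean x̄ = 64.65/12 ≈ 5.39 (original range [2.13, 7.63]).

Step 1: Update the sums with the new point (n goes from 12 to 13)
Σx  = 64.65 + 16.48 = 81.13
Σy  = 499.08 + 68.46 = 567.54
Σx² = 393.0579 + 16.48² = 393.0579 + 271.5904 = 664.6483
Σxy = 2855.2336 + 16.48×68.46 = 2855.2336 + 1128.2208 = 3983.4544

Step 2: Recompute the slope with b₁ = (nΣxy − ΣxΣy) / (nΣx² − (Σx)²)
Numerator   = 13×3983.4544 − 81.13×567.54 = 51784.9072 − 46044.5202 = 5740.3870
Denominator = 13×664.6483 − 81.13² = 8640.4279 − 6582.0769 = 2058.3510
b₁(new) = 5740.3870 / 2058.3510 = 2.7888

(Same formula on the original sums: (12×2855.2336 − 64.65×499.08) / (12×393.0579 − 64.65²) = 1997.2812 / 537.0723 = 3.7188, matching the given fit.)

Step 3: Change in slope
Δβ₁ = 2.7888 − 3.7188 = -0.9300
Relative change = -0.9300 / 3.7188 × 100% = -25.0%
→ the slope decreases when the point is added.

Because the point sits below the extension of the original line at a high-leverage x, it tilts the fit down.
In practice: check such a point for data-entry or measurement error; refit with and without it and report both if conclusions differ.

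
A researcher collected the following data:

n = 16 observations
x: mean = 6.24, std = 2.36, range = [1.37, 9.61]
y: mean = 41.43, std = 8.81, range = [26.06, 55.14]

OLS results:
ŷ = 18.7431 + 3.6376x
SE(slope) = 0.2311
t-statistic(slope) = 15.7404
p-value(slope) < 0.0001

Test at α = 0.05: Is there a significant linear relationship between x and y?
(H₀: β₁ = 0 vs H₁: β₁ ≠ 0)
Since p-value < 0.0001 < α = 0.05, reject H₀ — the slope is significantly different from 0.

Hypothesis test for the slope coefficient:

H₀: β₁ = 0 (no linear relationship)
H₁: β₁ ≠ 0 (linear relationship exists)

Test statistic: t = β̂₁ / SE(β̂₁) = 3.6376 / 0.2311 = 15.7404

p < 0.0001: how often a slope estimate this far from 0 (in SE units) would arise by chance if β₁ were truly 0.

Decision rule: reject H₀ if p-value < α.
p-value < 0.0001 < α = 0.05 → reject H₀.

Conclusion: the linear association between x and y is significant at the 5% level.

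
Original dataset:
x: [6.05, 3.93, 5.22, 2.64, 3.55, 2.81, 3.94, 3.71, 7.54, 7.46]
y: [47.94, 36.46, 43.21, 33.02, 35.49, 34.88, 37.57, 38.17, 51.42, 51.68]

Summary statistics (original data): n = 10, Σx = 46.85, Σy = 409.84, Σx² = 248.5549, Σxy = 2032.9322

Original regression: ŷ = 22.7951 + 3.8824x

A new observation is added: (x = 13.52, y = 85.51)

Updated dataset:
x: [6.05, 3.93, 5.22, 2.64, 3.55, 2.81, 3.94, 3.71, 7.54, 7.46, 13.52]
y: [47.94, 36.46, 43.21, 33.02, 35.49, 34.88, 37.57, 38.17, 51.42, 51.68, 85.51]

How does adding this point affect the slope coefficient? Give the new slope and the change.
Adding the point moves β₁ from 3.8824 to 4.7034, i.e. it increases by 0.8210 (+21.1%).

The new point has HIGH LEVERAGE: x = 13.52 is far from the original mean x̄ = 46.85/10 ≈ 4.69 (original range [2.64, 7.54]).

Step 1: Update the sums with the new point (n goes from 10 to 11)
Σx  = 46.85 + 13.52 = 60.37
Σy  = 409.84 + 85.51 = 495.35
Σx² = 248.5549 + 13.52² = 248.5549 + 182.7904 = 431.3453
Σxy = 2032.9322 + 13.52×85.51 = 2032.9322 + 1156.0952 = 3189.0274

Step 2: Recompute the slope with b₁ = (nΣxy − ΣxΣy) / (nΣx² − (Σx)²)
Numerator   = 11×3189.0274 − 60.37×495.35 = 35079.3014 − 29904.2795 = 5175.0219
Denominator = 11×431.3453 − 60.37² = 4744.7983 − 3644.5369 = 1100.2614
b₁(new) = 5175.0219 / 1100.2614 = 4.7034

(Same formula on the original sums: (10×2032.9322 − 46.85×409.84) / (10×248.5549 − 46.85²) = 1128.3180 / 290.6265 = 3.8824, matching the given fit.)

Step 3: Change in slope
Δβ₁ = 4.7034 − 3.8824 = +0.8210
Relative change = +0.8210 / 3.8824 × 100% = +21.1%
→ the slope increases when the point is added.

Because the point sits above the extension of the original line at a high-leverage x, it tilts the fit up.
In practice: examine leverage (hᵢ) and Cook's distance rather than deleting it automatically.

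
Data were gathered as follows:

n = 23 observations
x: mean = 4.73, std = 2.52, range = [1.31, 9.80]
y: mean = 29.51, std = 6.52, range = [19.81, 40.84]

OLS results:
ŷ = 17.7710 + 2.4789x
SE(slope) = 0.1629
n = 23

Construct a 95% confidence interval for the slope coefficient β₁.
The 95% CI for β₁ is (2.1401, 2.8177)

Confidence interval for the slope:

The 95% CI for β₁ is: β̂₁ ± t*(α/2, n-2) × SE(β̂₁)

Step 1: Find critical t-value
- Confidence level = 0.95
- Degrees of freedom = n - 2 = 23 - 2 = 21
- t*(α/2, 21) = 2.0796

Step 2: Calculate margin of error
Margin = 2.0796 × 0.1629 = 0.3388

Step 3: Construct interval
CI = 2.4789 ± 0.3388
CI = (2.1401, 2.8177)

Interpretation: We are 95% confident that the true slope β₁ lies between 2.1401 and 2.8177.
Both endpoints are positive, so the data support a genuinely positive slope at this confidence level.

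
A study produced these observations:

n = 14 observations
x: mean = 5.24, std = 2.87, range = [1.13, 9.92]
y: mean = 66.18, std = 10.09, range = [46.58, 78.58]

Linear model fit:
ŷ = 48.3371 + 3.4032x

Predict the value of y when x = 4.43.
ŷ = 63.4133

To predict y for x = 4.43, substitute into the regression equation:

ŷ = 48.3371 + 3.4032 × 4.43
ŷ = 48.3371 + 15.0762
ŷ = 63.4133

This is a point prediction; actual observations scatter around it by roughly the residual standard deviation.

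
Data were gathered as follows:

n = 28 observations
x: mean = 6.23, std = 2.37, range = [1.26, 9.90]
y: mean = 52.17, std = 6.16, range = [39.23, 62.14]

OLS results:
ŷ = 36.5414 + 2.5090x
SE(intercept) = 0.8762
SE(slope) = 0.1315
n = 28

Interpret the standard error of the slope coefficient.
SE(β̂₁) = 0.1315 is the estimated standard deviation of the slope estimate across repeated samples; relative to β̂₁ = 2.5090 that is 5.2%, a precise estimate.

SE(β̂₁) = s / √Sxx, where s is the residual standard deviation and Sxx = Σ(x − x̄)². It is the yardstick for how far β̂₁ = 2.5090 could plausibly be from the true slope.

Relative precision:
- SE / |β̂₁| = 0.1315 / 2.5090 = 5.2%
- Rule of thumb (under 20%: precise; 20% to under 50%: moderately precise; 50% or more: imprecise) → precise

Link to interval estimation: a confidence interval for β₁ is β̂₁ ± t* × 0.1315, so SE sets the half-width per unit of t*.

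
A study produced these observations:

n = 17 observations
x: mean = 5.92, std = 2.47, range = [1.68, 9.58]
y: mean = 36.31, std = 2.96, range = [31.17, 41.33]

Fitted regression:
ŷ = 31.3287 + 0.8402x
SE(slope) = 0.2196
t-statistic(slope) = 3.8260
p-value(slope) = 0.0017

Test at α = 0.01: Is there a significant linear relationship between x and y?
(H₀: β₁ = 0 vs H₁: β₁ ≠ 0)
Reject H₀: p-value = 0.0017 < α = 0.01. The linear relationship is significant at the 1% level.

Hypothesis test for the slope coefficient:

H₀: β₁ = 0 (no linear relationship)
H₁: β₁ ≠ 0 (linear relationship exists)

Test statistic: t = β̂₁ / SE(β̂₁) = 0.8402 / 0.2196 = 3.8260

p = 0.0017: how often a slope estimate this far from 0 (in SE units) would arise by chance if β₁ were truly 0.

Decision rule: reject H₀ if p-value < α.
p-value = 0.0017 < α = 0.01 → reject H₀.

There is sufficient evidence at the 1% significance level to conclude that a linear relationship exists between x and y.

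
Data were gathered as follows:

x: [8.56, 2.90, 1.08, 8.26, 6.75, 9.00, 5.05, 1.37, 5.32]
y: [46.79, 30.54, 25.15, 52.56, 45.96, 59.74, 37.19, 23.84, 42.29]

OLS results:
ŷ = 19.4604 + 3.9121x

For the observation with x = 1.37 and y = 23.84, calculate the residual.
Residual = -0.9800

The residual is the difference between the actual value and the predicted value:

Residual = y - ŷ

Step 1: Calculate predicted value
ŷ = 19.4604 + 3.9121 × 1.37
ŷ = 24.8200

Step 2: Calculate residual
Residual = 23.84 - 24.8200
Residual = -0.9800

The residual is negative, so the observed y = 23.84 sits below the regression line (the line overestimates it by 0.9800).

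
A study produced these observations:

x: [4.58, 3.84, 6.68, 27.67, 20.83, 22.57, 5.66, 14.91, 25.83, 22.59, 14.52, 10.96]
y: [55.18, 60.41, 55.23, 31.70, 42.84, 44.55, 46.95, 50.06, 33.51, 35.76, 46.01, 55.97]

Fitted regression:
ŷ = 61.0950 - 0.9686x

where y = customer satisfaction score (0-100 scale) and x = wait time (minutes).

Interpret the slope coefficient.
An increase of one minute in wait time is associated with a 0.9686 points decrease in predicted satisfaction score.

The slope β₁ = -0.9686 gives the rate at which the fitted satisfaction score changes with wait time.

Interpretation:
- Wait time up by 1 minute → predicted satisfaction score decreases by 0.9686 points
- The effect is assumed constant over the observed range of x (linearity)
- The sign (−) gives the direction; the magnitude 0.9686 gives the size of the effect per minute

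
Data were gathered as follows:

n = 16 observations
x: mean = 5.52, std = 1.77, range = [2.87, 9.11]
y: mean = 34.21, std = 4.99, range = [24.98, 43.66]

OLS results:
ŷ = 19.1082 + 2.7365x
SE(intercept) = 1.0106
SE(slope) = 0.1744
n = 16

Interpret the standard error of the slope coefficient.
SE(β̂₁) = 0.1744 is the estimated standard deviation of the slope estimate across repeated samples; relative to β̂₁ = 2.7365 that is 6.4%, a precise estimate.

SE(β̂₁) = 0.1744 says: if we drew many samples of n = 16 from the same population and refit each time, the fitted slopes would scatter with a standard deviation of roughly 0.1744 around the true β₁.

Relative precision:
- SE / |β̂₁| = 0.1744 / 2.7365 = 6.4%
- Rule of thumb (under 20%: precise; 20% to under 50%: moderately precise; 50% or more: imprecise) → precise

Rough 95% range (±2 SE): 2.7365 ± 0.3488 → (2.3877, 3.0853).

What drives SE(β̂₁): more residual scatter → larger SE; wider spread of x values → smaller SE; larger n (here n = 16) → smaller SE.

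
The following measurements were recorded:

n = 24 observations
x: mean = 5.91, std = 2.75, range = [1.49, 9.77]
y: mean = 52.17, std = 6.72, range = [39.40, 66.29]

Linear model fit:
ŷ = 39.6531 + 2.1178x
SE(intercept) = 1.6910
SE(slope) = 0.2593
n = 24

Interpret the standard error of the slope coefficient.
The slope 2.1178 is pinned down to within about ±0.2593 (one SE) by these data — relative uncertainty 12.2%, i.e. precise.

SE(β̂₁) = s / √Sxx, where s is the residual standard deviation and Sxx = Σ(x − x̄)². It is the yardstick for how far β̂₁ = 2.1178 could plausibly be from the true slope.

Relative precision:
- SE / |β̂₁| = 0.2593 / 2.1178 = 12.2%
- Rule of thumb (under 20%: precise; 20% to under 50%: moderately precise; 50% or more: imprecise) → precise

Link to interval estimation: a confidence interval for β₁ is β̂₁ ± t* × 0.2593, so SE sets the half-width per unit of t*.

What drives SE(β̂₁): more residual scatter → larger SE; larger n (here n = 24) → smaller SE; wider spread of x values → smaller SE.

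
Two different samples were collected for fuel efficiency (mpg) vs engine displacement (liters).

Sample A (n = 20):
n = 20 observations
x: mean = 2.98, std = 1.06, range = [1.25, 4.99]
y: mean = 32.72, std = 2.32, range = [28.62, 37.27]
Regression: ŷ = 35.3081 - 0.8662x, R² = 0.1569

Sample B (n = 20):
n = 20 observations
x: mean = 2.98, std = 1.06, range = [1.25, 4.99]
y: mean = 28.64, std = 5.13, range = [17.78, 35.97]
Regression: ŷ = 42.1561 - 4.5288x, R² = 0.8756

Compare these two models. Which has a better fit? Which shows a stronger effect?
Model B has the better fit (R² = 0.8756 vs 0.1569). Model B shows the stronger effect (|β₁| = 4.5288 vs 0.8662).

Model Comparison:

Which explains more variance? (R²)
- Model A: R² = 0.1569 → 15.69% of variance in fuel efficiency explained
- Model B: R² = 0.8756 → 87.56% of variance in fuel efficiency explained
- 0.8756 > 0.1569 → Model B has the better fit

Effect size (slope magnitude):
- Model A: β₁ = -0.8662 → predicted fuel efficiency falls 0.8662 mpg per additional liter of engine displacement
- Model B: β₁ = -4.5288 → predicted fuel efficiency falls 4.5288 mpg per additional liter of engine displacement
- |-0.8662| < |-4.5288| → Model B shows the stronger marginal effect

Notes:
- A better fit (higher R²) doesn't necessarily mean a more important relationship.
- A steeper slope doesn't make a better model if the scatter around the line is large.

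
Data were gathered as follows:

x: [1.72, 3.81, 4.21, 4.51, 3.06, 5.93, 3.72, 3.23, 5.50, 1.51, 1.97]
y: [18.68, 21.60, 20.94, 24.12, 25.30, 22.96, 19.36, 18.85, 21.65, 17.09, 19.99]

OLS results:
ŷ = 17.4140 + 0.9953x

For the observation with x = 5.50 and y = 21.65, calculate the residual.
Residual = -1.2382

The residual is the difference between the actual value and the predicted value:

Residual = y - ŷ

Step 1: Calculate predicted value
ŷ = 17.4140 + 0.9953 × 5.50
ŷ = 22.8882

Step 2: Calculate residual
Residual = 21.65 - 22.8882
Residual = -1.2382

Sign check: y < ŷ, so the point is below the line and the fit overestimates here.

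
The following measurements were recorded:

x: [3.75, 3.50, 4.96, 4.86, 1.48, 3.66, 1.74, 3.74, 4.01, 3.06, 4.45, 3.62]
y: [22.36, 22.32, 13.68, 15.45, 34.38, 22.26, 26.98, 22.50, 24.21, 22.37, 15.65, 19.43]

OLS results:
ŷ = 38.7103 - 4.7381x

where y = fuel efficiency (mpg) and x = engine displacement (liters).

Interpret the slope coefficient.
On average, fuel efficiency is about 4.7381 mpg lower for every extra liter of engine displacement.

β₁ = -4.7381 is the change in predicted fuel efficiency (mpg) per additional liter of engine displacement.

Interpretation:
- Engine displacement up by 1 liter → predicted fuel efficiency decreases by 4.7381 mpg
- The effect is assumed constant over the observed range of x (linearity)

The intercept β₀ = 38.7103 is the predicted fuel efficiency when engine displacement = 0; since the smallest observed x is 1.48, this is an extrapolation and mainly anchors the line.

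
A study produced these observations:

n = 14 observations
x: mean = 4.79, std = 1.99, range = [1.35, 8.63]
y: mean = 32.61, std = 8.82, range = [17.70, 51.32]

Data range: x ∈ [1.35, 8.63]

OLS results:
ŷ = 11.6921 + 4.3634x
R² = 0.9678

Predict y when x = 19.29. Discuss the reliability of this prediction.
ŷ = 95.8621, but this is extrapolation (above the data range [1.35, 8.63]) and may be unreliable.

Prediction calculation:
ŷ = 11.6921 + 4.3634 × 19.29
ŷ = 95.8621

Reliability:
- Data range: x ∈ [1.35, 8.63]
- Prediction point: x = 19.29 is 10.66 units above the observed range → this is EXTRAPOLATION, not interpolation

Why that matters here:
- R² describes fit only over the sampled x values; it says nothing about behaviour beyond them
- There are no observations near this x to validate the fitted line there

Report the number if required, but flag clearly that it is an extrapolation.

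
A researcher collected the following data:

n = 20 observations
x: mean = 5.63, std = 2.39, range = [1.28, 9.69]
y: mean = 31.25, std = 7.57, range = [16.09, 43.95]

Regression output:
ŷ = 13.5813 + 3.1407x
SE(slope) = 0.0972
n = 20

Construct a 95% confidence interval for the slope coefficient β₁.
The 95% CI for β₁ is (2.9365, 3.3449)

Confidence interval for the slope:

The 95% CI for β₁ is: β̂₁ ± t*(α/2, n-2) × SE(β̂₁)

Step 1: Find critical t-value
- Confidence level = 0.95
- Degrees of freedom = n - 2 = 20 - 2 = 18
- t*(α/2, 18) = 2.1009

Step 2: Calculate margin of error
Margin = 2.1009 × 0.0972 = 0.2042

Step 3: Construct interval
CI = 3.1407 ± 0.2042
CI = (2.9365, 3.3449)

Interpretation: intervals built this way capture the true β₁ in 95% of repeated samples; here the plausible range for the per-unit effect of x on y is 2.9365 to 3.3449.
The interval does not include 0, suggesting a significant linear relationship.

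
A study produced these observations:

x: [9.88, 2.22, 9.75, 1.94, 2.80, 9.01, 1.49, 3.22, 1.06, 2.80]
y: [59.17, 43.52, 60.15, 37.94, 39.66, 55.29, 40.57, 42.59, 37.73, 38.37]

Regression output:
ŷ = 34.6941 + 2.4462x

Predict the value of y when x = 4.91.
ŷ = 46.7049

Plug x = 4.91 into the fitted line:

ŷ = 34.6941 + 2.4462 × 4.91
ŷ = 34.6941 + 12.0108
ŷ = 46.7049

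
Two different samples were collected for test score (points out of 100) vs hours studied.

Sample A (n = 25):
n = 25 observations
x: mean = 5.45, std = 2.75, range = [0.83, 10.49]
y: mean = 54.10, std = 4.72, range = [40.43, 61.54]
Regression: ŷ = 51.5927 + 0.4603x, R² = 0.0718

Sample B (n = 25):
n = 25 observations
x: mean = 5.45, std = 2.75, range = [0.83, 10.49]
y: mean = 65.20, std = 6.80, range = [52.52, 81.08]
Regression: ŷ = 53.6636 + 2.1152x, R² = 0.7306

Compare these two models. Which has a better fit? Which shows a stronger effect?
Model B has the better fit (R² = 0.7306 vs 0.0718). Model B shows the stronger effect (|β₁| = 2.1152 vs 0.4603).

Model Comparison:

Goodness of fit (R²):
- Model A: R² = 0.0718 → 7.18% of variance in test score explained
- Model B: R² = 0.7306 → 73.06% of variance in test score explained
- 0.7306 > 0.0718 → Model B has the better fit

Strength of effect — compare |β₁|:
- Model A: β₁ = 0.4603 → predicted test score rises 0.4603 points per additional hour of study time
- Model B: β₁ = 2.1152 → predicted test score rises 2.1152 points per additional hour of study time
- |0.4603| < |2.1152| → Model B shows the stronger marginal effect

Notes:
- A steeper slope doesn't make a better model if the scatter around the line is large.
- R² measures how tightly points cluster around the line; β₁ measures how steep the line is — they answer different questions.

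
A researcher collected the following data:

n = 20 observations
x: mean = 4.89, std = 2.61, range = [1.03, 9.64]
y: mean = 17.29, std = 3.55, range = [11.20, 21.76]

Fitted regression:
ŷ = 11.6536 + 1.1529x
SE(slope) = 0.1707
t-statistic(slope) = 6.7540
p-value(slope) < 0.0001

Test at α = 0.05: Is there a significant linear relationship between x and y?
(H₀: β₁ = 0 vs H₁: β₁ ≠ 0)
Reject H₀: p-value < 0.0001 < α = 0.05. The linear relationship is significant at the 5% level.

Hypothesis test for the slope coefficient:

H₀: β₁ = 0 (no linear relationship)
H₁: β₁ ≠ 0 (linear relationship exists)

Test statistic: t = β̂₁ / SE(β̂₁) = 1.1529 / 0.1707 = 6.7540

With df = 18, the two-sided p-value for |t| = 6.7540 is <0.0001.

Decision rule: reject H₀ if p-value < α.
p-value < 0.0001 < α = 0.05 → reject H₀.

Conclusion: the linear association between x and y is significant at the 5% level.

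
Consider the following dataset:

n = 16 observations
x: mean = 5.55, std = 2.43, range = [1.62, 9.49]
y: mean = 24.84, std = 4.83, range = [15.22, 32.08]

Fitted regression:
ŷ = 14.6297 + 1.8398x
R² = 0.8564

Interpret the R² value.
R² = 0.8564 means 85.64% of the variation in y is explained by the linear relationship with x. This indicates a strong fit.

The coefficient of determination R² is the fraction of the total variation in y that the fitted line accounts for.

Here R² = 0.8564:
- Explained: 85.64% of the variation in y
- Unexplained (residual): 100% − 85.64% = 14.36%
- Rule of thumb (below 0.3 weak; 0.3 to below 0.7 moderate; 0.7 and above strong) → strong

Note: R² never decreases when predictors are added, so it should not be used alone to compare models of different size.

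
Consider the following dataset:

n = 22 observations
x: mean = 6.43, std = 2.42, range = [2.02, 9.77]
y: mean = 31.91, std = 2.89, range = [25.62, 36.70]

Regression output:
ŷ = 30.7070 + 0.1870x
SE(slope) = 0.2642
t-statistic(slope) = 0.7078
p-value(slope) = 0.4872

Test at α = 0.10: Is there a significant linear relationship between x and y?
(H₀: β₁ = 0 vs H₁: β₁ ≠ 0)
Fail to reject H₀: p-value = 0.4872 ≥ α = 0.10. The linear relationship is not significant at the 10% level.

Hypothesis test for the slope coefficient:

H₀: β₁ = 0 (no linear relationship)
H₁: β₁ ≠ 0 (linear relationship exists)

Test statistic: t = β̂₁ / SE(β̂₁) = 0.1870 / 0.2642 = 0.7078

The p-value (0.4872) is the probability, under H₀, of a t-statistic at least as extreme as |t| = 0.7078 (two-sided, df = n − 2 = 20).

Decision rule: reject H₀ if p-value < α.
p-value = 0.4872 ≥ α = 0.10 → fail to reject H₀.

At α = 0.10 the data do not provide convincing evidence of a nonzero slope.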